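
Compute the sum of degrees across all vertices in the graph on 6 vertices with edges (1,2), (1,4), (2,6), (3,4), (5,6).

Step 1: Count edges incident to each vertex:
  deg(1) = 2 (neighbors: 2, 4)
  deg(2) = 2 (neighbors: 1, 6)
  deg(3) = 1 (neighbors: 4)
  deg(4) = 2 (neighbors: 1, 3)
  deg(5) = 1 (neighbors: 6)
  deg(6) = 2 (neighbors: 2, 5)

Step 2: Sum all degrees:
  2 + 2 + 1 + 2 + 1 + 2 = 10

Verification: sum of degrees = 2 * |E| = 2 * 5 = 10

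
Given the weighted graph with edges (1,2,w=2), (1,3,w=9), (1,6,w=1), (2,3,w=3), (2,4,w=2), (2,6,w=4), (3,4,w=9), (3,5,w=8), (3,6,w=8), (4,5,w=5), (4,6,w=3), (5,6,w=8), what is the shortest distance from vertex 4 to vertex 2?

Step 1: Build adjacency list with weights:
  1: 2(w=2), 3(w=9), 6(w=1)
  2: 1(w=2), 3(w=3), 4(w=2), 6(w=4)
  3: 1(w=9), 2(w=3), 4(w=9), 5(w=8), 6(w=8)
  4: 2(w=2), 3(w=9), 5(w=5), 6(w=3)
  5: 3(w=8), 4(w=5), 6(w=8)
  6: 1(w=1), 2(w=4), 3(w=8), 4(w=3), 5(w=8)

Step 2: Apply Dijkstra's algorithm from vertex 4:
  Visit vertex 4 (distance=0)
    Update dist[2] = 2
    Update dist[3] = 9
    Update dist[5] = 5
    Update dist[6] = 3
  Visit vertex 2 (distance=2)
    Update dist[1] = 4
    Update dist[3] = 5

Step 3: Shortest path: 4 -> 2
Total weight: 2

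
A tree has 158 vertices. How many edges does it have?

A tree on n vertices always has exactly n - 1 edges.
For n = 158: edges = 158 - 1 = 157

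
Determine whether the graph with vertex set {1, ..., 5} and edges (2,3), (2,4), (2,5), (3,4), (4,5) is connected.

Step 1: Build adjacency list from edges:
  1: (none)
  2: 3, 4, 5
  3: 2, 4
  4: 2, 3, 5
  5: 2, 4

Step 2: Run BFS/DFS from vertex 1:
  Visited: {1}
  Reached 1 of 5 vertices

Step 3: Only 1 of 5 vertices reached. Graph is disconnected.
Connected components: {1}, {2, 3, 4, 5}
Answer: No, the graph is not connected (2 components).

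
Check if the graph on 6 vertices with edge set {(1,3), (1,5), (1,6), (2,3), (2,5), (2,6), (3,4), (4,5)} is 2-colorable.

Step 1: Attempt 2-coloring using BFS:
  Start at vertex 1, assign color 0
  Color vertex 3 with color 1 (neighbor of 1)
  Color vertex 5 with color 1 (neighbor of 1)
  Color vertex 6 with color 1 (neighbor of 1)
  Color vertex 2 with color 0 (neighbor of 3)
  Color vertex 4 with color 0 (neighbor of 3)

Step 2: 2-coloring succeeded. No conflicts found.
  Set A (color 0): {1, 2, 4}
  Set B (color 1): {3, 5, 6}

The graph is bipartite with partition {1, 2, 4}, {3, 5, 6}.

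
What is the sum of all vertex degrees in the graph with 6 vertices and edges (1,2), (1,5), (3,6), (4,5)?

Step 1: Count edges incident to each vertex:
  deg(1) = 2 (neighbors: 2, 5)
  deg(2) = 1 (neighbors: 1)
  deg(3) = 1 (neighbors: 6)
  deg(4) = 1 (neighbors: 5)
  deg(5) = 2 (neighbors: 1, 4)
  deg(6) = 1 (neighbors: 3)

Step 2: Sum all degrees:
  2 + 1 + 1 + 1 + 2 + 1 = 8

Verification: sum of degrees = 2 * |E| = 2 * 4 = 8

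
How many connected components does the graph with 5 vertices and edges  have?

Step 1: Build adjacency list from edges:
  1: (none)
  2: (none)
  3: (none)
  4: (none)
  5: (none)

Step 2: Run BFS/DFS from vertex 1:
  Visited: {1}
  Reached 1 of 5 vertices

Step 3: Only 1 of 5 vertices reached. Graph is disconnected.
Connected components: {1}, {2}, {3}, {4}, {5}
Number of connected components: 5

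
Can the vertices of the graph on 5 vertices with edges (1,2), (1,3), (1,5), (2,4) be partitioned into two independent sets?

Step 1: Attempt 2-coloring using BFS:
  Start at vertex 1, assign color 0
  Color vertex 2 with color 1 (neighbor of 1)
  Color vertex 3 with color 1 (neighbor of 1)
  Color vertex 5 with color 1 (neighbor of 1)
  Color vertex 4 with color 0 (neighbor of 2)

Step 2: 2-coloring succeeded. No conflicts found.
  Set A (color 0): {1, 4}
  Set B (color 1): {2, 3, 5}

The graph is bipartite with partition {1, 4}, {2, 3, 5}.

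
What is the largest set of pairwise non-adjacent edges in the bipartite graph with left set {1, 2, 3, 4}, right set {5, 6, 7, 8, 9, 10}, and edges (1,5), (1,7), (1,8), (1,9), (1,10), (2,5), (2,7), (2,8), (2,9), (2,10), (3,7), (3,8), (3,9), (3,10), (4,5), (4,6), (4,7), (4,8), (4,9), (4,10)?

Step 1: List the neighbors of each left vertex:
  1: 5, 7, 8, 9, 10
  2: 5, 7, 8, 9, 10
  3: 7, 8, 9, 10
  4: 5, 6, 7, 8, 9, 10

Step 2: Greedily match left vertices, then look for augmenting paths:
  Match 1 -- 5
  Match 2 -- 7
  Match 3 -- 8
  Match 4 -- 6
  No augmenting path remains.

Step 3: Verify this is maximum:
  Matching size 4 = min(|L|, |R|) = min(4, 6), which is an upper bound, so this matching is maximum.

Maximum matching: {(1,5), (2,7), (3,8), (4,6)}
Size: 4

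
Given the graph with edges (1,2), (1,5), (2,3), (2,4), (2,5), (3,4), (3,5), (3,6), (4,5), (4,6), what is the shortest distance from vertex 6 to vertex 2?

Step 1: Build adjacency list:
  1: 2, 5
  2: 1, 3, 4, 5
  3: 2, 4, 5, 6
  4: 2, 3, 5, 6
  5: 1, 2, 3, 4
  6: 3, 4

Step 2: BFS from vertex 6 to find shortest path to 2:
  vertex 3 reached at distance 1
  vertex 4 reached at distance 1
  vertex 2 reached at distance 2

Step 3: Shortest path: 6 -> 4 -> 2
Path length: 2 edges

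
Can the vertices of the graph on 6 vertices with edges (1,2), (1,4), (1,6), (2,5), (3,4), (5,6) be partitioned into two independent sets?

Step 1: Attempt 2-coloring using BFS:
  Start at vertex 1, assign color 0
  Color vertex 2 with color 1 (neighbor of 1)
  Color vertex 4 with color 1 (neighbor of 1)
  Color vertex 6 with color 1 (neighbor of 1)
  Color vertex 5 with color 0 (neighbor of 2)
  Color vertex 3 with color 0 (neighbor of 4)

Step 2: 2-coloring succeeded. No conflicts found.
  Set A (color 0): {1, 3, 5}
  Set B (color 1): {2, 4, 6}

The graph is bipartite with partition {1, 3, 5}, {2, 4, 6}.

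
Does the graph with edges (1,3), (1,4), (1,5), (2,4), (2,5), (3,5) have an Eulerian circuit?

Step 1: Find the degree of each vertex:
  deg(1) = 3
  deg(2) = 2
  deg(3) = 2
  deg(4) = 2
  deg(5) = 3

Step 2: Count vertices with odd degree:
  Odd-degree vertices: 1, 5 (2 total)

Step 3: Apply Euler's theorem:
  - Eulerian circuit exists iff graph is connected and all vertices have even degree
  - Eulerian path exists iff graph is connected and has 0 or 2 odd-degree vertices

Graph is connected with exactly 2 odd-degree vertices (1, 5).
Eulerian path exists (starting and ending at the odd-degree vertices), but no Eulerian circuit.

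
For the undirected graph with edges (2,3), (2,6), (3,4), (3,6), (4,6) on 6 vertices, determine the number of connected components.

Step 1: Build adjacency list from edges:
  1: (none)
  2: 3, 6
  3: 2, 4, 6
  4: 3, 6
  5: (none)
  6: 2, 3, 4

Step 2: Run BFS/DFS from vertex 1:
  Visited: {1}
  Reached 1 of 6 vertices

Step 3: Only 1 of 6 vertices reached. Graph is disconnected.
Connected components: {1}, {2, 3, 4, 6}, {5}
Number of connected components: 3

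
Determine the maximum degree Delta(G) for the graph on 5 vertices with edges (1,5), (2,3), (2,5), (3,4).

Step 1: Count edges incident to each vertex:
  deg(1) = 1 (neighbors: 5)
  deg(2) = 2 (neighbors: 3, 5)
  deg(3) = 2 (neighbors: 2, 4)
  deg(4) = 1 (neighbors: 3)
  deg(5) = 2 (neighbors: 1, 2)

Step 2: Find maximum:
  max(1, 2, 2, 1, 2) = 2 (vertex 2)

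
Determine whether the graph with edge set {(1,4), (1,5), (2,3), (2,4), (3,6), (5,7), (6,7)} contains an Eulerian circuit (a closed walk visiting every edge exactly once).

Step 1: Find the degree of each vertex:
  deg(1) = 2
  deg(2) = 2
  deg(3) = 2
  deg(4) = 2
  deg(5) = 2
  deg(6) = 2
  deg(7) = 2

Step 2: Count vertices with odd degree:
  All vertices have even degree (0 odd-degree vertices)

Step 3: Apply Euler's theorem:
  - Eulerian circuit exists iff graph is connected and all vertices have even degree
  - Eulerian path exists iff graph is connected and has 0 or 2 odd-degree vertices

Graph is connected with 0 odd-degree vertices.
Both Eulerian circuit and Eulerian path exist.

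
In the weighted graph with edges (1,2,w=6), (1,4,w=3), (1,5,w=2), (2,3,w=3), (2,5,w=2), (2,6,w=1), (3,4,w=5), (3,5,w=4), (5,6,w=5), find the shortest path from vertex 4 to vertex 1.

Step 1: Build adjacency list with weights:
  1: 2(w=6), 4(w=3), 5(w=2)
  2: 1(w=6), 3(w=3), 5(w=2), 6(w=1)
  3: 2(w=3), 4(w=5), 5(w=4)
  4: 1(w=3), 3(w=5)
  5: 1(w=2), 2(w=2), 3(w=4), 6(w=5)
  6: 2(w=1), 5(w=5)

Step 2: Apply Dijkstra's algorithm from vertex 4:
  Visit vertex 4 (distance=0)
    Update dist[1] = 3
    Update dist[3] = 5
  Visit vertex 1 (distance=3)
    Update dist[2] = 9
    Update dist[5] = 5

Step 3: Shortest path: 4 -> 1
Total weight: 3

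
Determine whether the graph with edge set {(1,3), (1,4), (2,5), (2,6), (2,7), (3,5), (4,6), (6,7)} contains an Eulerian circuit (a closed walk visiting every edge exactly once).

Step 1: Find the degree of each vertex:
  deg(1) = 2
  deg(2) = 3
  deg(3) = 2
  deg(4) = 2
  deg(5) = 2
  deg(6) = 3
  deg(7) = 2

Step 2: Count vertices with odd degree:
  Odd-degree vertices: 2, 6 (2 total)

Step 3: Apply Euler's theorem:
  - Eulerian circuit exists iff graph is connected and all vertices have even degree
  - Eulerian path exists iff graph is connected and has 0 or 2 odd-degree vertices

Graph is connected with exactly 2 odd-degree vertices (2, 6).
Eulerian path exists (starting and ending at the odd-degree vertices), but no Eulerian circuit.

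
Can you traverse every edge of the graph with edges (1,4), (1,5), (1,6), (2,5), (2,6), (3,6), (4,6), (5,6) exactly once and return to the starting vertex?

Step 1: Find the degree of each vertex:
  deg(1) = 3
  deg(2) = 2
  deg(3) = 1
  deg(4) = 2
  deg(5) = 3
  deg(6) = 5

Step 2: Count vertices with odd degree:
  Odd-degree vertices: 1, 3, 5, 6 (4 total)

Step 3: Apply Euler's theorem:
  - Eulerian circuit exists iff graph is connected and all vertices have even degree
  - Eulerian path exists iff graph is connected and has 0 or 2 odd-degree vertices

Graph has 4 odd-degree vertices (need 0 or 2).
Neither Eulerian path nor Eulerian circuit exists.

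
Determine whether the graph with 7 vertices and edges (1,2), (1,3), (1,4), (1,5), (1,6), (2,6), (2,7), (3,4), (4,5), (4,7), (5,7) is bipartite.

Step 1: Attempt 2-coloring using BFS:
  Start at vertex 1, assign color 0
  Color vertex 2 with color 1 (neighbor of 1)
  Color vertex 3 with color 1 (neighbor of 1)
  Color vertex 4 with color 1 (neighbor of 1)
  Color vertex 5 with color 1 (neighbor of 1)
  Color vertex 6 with color 1 (neighbor of 1)

Step 2: Conflict found! Vertices 2 and 6 are adjacent but have the same color.
This means the graph contains an odd cycle.

The graph is NOT bipartite.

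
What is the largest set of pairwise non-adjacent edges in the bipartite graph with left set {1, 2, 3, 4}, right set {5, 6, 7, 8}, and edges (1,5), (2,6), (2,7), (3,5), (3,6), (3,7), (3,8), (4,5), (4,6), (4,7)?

Step 1: List the neighbors of each left vertex:
  1: 5
  2: 6, 7
  3: 5, 6, 7, 8
  4: 5, 6, 7

Step 2: Greedily match left vertices, then look for augmenting paths:
  Match 1 -- 5
  Match 2 -- 6
  Match 3 -- 8
  Match 4 -- 7
  No augmenting path remains.

Step 3: Verify this is maximum:
  Matching size 4 = min(|L|, |R|) = min(4, 4), which is an upper bound, so this matching is maximum.

Maximum matching: {(1,5), (2,6), (3,8), (4,7)}
Size: 4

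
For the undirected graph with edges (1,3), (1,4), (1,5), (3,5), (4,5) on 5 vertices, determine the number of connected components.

Step 1: Build adjacency list from edges:
  1: 3, 4, 5
  2: (none)
  3: 1, 5
  4: 1, 5
  5: 1, 3, 4

Step 2: Run BFS/DFS from vertex 1:
  Visited: {1, 3, 4, 5}
  Reached 4 of 5 vertices

Step 3: Only 4 of 5 vertices reached. Graph is disconnected.
Connected components: {1, 3, 4, 5}, {2}
Number of connected components: 2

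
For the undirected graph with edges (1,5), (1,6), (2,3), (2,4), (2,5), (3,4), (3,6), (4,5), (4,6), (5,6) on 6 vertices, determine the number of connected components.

Step 1: Build adjacency list from edges:
  1: 5, 6
  2: 3, 4, 5
  3: 2, 4, 6
  4: 2, 3, 5, 6
  5: 1, 2, 4, 6
  6: 1, 3, 4, 5

Step 2: Run BFS/DFS from vertex 1:
  Visited: {1, 5, 6, 2, 4, 3}
  Reached 6 of 6 vertices

Step 3: All 6 vertices reached from vertex 1, so the graph is connected.
Number of connected components: 1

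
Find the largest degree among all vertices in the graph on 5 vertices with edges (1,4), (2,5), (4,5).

Step 1: Count edges incident to each vertex:
  deg(1) = 1 (neighbors: 4)
  deg(2) = 1 (neighbors: 5)
  deg(3) = 0 (neighbors: none)
  deg(4) = 2 (neighbors: 1, 5)
  deg(5) = 2 (neighbors: 2, 4)

Step 2: Find maximum:
  max(1, 1, 0, 2, 2) = 2 (vertex 4)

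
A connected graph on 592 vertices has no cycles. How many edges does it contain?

A tree on n vertices always has exactly n - 1 edges.
For n = 592: edges = 592 - 1 = 591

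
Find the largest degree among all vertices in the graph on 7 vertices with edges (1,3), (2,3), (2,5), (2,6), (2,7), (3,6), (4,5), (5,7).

Step 1: Count edges incident to each vertex:
  deg(1) = 1 (neighbors: 3)
  deg(2) = 4 (neighbors: 3, 5, 6, 7)
  deg(3) = 3 (neighbors: 1, 2, 6)
  deg(4) = 1 (neighbors: 5)
  deg(5) = 3 (neighbors: 2, 4, 7)
  deg(6) = 2 (neighbors: 2, 3)
  deg(7) = 2 (neighbors: 2, 5)

Step 2: Find maximum:
  max(1, 4, 3, 1, 3, 2, 2) = 4 (vertex 2)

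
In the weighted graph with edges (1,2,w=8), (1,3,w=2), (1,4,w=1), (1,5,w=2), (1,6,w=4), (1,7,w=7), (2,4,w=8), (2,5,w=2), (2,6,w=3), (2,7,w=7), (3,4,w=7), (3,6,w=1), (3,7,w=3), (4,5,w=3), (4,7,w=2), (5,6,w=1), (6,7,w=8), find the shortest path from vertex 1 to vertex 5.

Step 1: Build adjacency list with weights:
  1: 2(w=8), 3(w=2), 4(w=1), 5(w=2), 6(w=4), 7(w=7)
  2: 1(w=8), 4(w=8), 5(w=2), 6(w=3), 7(w=7)
  3: 1(w=2), 4(w=7), 6(w=1), 7(w=3)
  4: 1(w=1), 2(w=8), 3(w=7), 5(w=3), 7(w=2)
  5: 1(w=2), 2(w=2), 4(w=3), 6(w=1)
  6: 1(w=4), 2(w=3), 3(w=1), 5(w=1), 7(w=8)
  7: 1(w=7), 2(w=7), 3(w=3), 4(w=2), 6(w=8)

Step 2: Apply Dijkstra's algorithm from vertex 1:
  Visit vertex 1 (distance=0)
    Update dist[2] = 8
    Update dist[3] = 2
    Update dist[4] = 1
    Update dist[5] = 2
    Update dist[6] = 4
    Update dist[7] = 7
  Visit vertex 4 (distance=1)
    Update dist[7] = 3
  Visit vertex 3 (distance=2)
    Update dist[6] = 3
  Visit vertex 5 (distance=2)
    Update dist[2] = 4

Step 3: Shortest path: 1 -> 5
Total weight: 2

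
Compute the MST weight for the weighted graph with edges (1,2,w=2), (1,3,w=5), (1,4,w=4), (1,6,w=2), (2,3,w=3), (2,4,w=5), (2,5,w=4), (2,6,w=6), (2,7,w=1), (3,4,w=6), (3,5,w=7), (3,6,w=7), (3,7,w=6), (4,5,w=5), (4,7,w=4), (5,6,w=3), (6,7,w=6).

Apply Kruskal's algorithm (sort edges by weight, add if no cycle):

Sorted edges by weight:
  (2,7) w=1
  (1,2) w=2
  (1,6) w=2
  (2,3) w=3
  (5,6) w=3
  (1,4) w=4
  (2,5) w=4
  (4,7) w=4
  (1,3) w=5
  (2,4) w=5
  (4,5) w=5
  (2,6) w=6
  (3,4) w=6
  (3,7) w=6
  (6,7) w=6
  (3,5) w=7
  (3,6) w=7

Add edge (2,7) w=1 -- no cycle. Running total: 1
Add edge (1,2) w=2 -- no cycle. Running total: 3
Add edge (1,6) w=2 -- no cycle. Running total: 5
Add edge (2,3) w=3 -- no cycle. Running total: 8
Add edge (5,6) w=3 -- no cycle. Running total: 11
Add edge (1,4) w=4 -- no cycle. Running total: 15

MST edges: (2,7,w=1), (1,2,w=2), (1,6,w=2), (2,3,w=3), (5,6,w=3), (1,4,w=4)
Total MST weight: 1 + 2 + 2 + 3 + 3 + 4 = 15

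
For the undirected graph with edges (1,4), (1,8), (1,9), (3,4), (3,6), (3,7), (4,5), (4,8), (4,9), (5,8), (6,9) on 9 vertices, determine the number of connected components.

Step 1: Build adjacency list from edges:
  1: 4, 8, 9
  2: (none)
  3: 4, 6, 7
  4: 1, 3, 5, 8, 9
  5: 4, 8
  6: 3, 9
  7: 3
  8: 1, 4, 5
  9: 1, 4, 6

Step 2: Run BFS/DFS from vertex 1:
  Visited: {1, 4, 8, 9, 3, 5, 6, 7}
  Reached 8 of 9 vertices

Step 3: Only 8 of 9 vertices reached. Graph is disconnected.
Connected components: {1, 3, 4, 5, 6, 7, 8, 9}, {2}
Number of connected components: 2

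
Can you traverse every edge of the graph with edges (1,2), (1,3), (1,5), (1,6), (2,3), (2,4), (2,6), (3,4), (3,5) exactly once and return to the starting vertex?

Step 1: Find the degree of each vertex:
  deg(1) = 4
  deg(2) = 4
  deg(3) = 4
  deg(4) = 2
  deg(5) = 2
  deg(6) = 2

Step 2: Count vertices with odd degree:
  All vertices have even degree (0 odd-degree vertices)

Step 3: Apply Euler's theorem:
  - Eulerian circuit exists iff graph is connected and all vertices have even degree
  - Eulerian path exists iff graph is connected and has 0 or 2 odd-degree vertices

Graph is connected with 0 odd-degree vertices.
Both Eulerian circuit and Eulerian path exist.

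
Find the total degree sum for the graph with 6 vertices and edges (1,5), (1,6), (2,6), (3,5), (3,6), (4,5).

Step 1: Count edges incident to each vertex:
  deg(1) = 2 (neighbors: 5, 6)
  deg(2) = 1 (neighbors: 6)
  deg(3) = 2 (neighbors: 5, 6)
  deg(4) = 1 (neighbors: 5)
  deg(5) = 3 (neighbors: 1, 3, 4)
  deg(6) = 3 (neighbors: 1, 2, 3)

Step 2: Sum all degrees:
  2 + 1 + 2 + 1 + 3 + 3 = 12

Verification: sum of degrees = 2 * |E| = 2 * 6 = 12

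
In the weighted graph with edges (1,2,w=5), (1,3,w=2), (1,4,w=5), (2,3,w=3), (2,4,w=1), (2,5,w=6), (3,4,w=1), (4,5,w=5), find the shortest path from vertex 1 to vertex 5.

Step 1: Build adjacency list with weights:
  1: 2(w=5), 3(w=2), 4(w=5)
  2: 1(w=5), 3(w=3), 4(w=1), 5(w=6)
  3: 1(w=2), 2(w=3), 4(w=1)
  4: 1(w=5), 2(w=1), 3(w=1), 5(w=5)
  5: 2(w=6), 4(w=5)

Step 2: Apply Dijkstra's algorithm from vertex 1:
  Visit vertex 1 (distance=0)
    Update dist[2] = 5
    Update dist[3] = 2
    Update dist[4] = 5
  Visit vertex 3 (distance=2)
    Update dist[4] = 3
  Visit vertex 4 (distance=3)
    Update dist[2] = 4
    Update dist[5] = 8
  Visit vertex 2 (distance=4)
  Visit vertex 5 (distance=8)

Step 3: Shortest path: 1 -> 3 -> 4 -> 5
Total weight: 2 + 1 + 5 = 8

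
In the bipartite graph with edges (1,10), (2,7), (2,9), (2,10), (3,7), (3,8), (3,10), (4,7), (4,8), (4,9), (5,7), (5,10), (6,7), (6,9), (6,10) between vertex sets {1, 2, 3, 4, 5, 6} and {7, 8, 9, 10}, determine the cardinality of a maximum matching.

Step 1: List the neighbors of each left vertex:
  1: 10
  2: 7, 9, 10
  3: 7, 8, 10
  4: 7, 8, 9
  5: 7, 10
  6: 7, 9, 10

Step 2: Greedily match left vertices, then look for augmenting paths:
  Match 1 -- 10
  Match 2 -- 7
  Match 3 -- 8
  Match 4 -- 9
  No augmenting path remains.

Step 3: Verify this is maximum:
  Matching size 4 = min(|L|, |R|) = min(6, 4), which is an upper bound, so this matching is maximum.

Maximum matching: {(1,10), (2,7), (3,8), (4,9)}
Size: 4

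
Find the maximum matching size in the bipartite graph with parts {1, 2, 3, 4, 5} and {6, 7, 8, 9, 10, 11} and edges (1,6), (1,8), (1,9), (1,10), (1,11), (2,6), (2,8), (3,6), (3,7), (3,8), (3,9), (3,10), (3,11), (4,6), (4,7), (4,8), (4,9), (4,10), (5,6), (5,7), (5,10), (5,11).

Step 1: List the neighbors of each left vertex:
  1: 6, 8, 9, 10, 11
  2: 6, 8
  3: 6, 7, 8, 9, 10, 11
  4: 6, 7, 8, 9, 10
  5: 6, 7, 10, 11

Step 2: Greedily match left vertices, then look for augmenting paths:
  Match 1 -- 6
  Match 2 -- 8
  Match 3 -- 7
  Match 4 -- 9
  Match 5 -- 10
  No augmenting path remains.

Step 3: Verify this is maximum:
  Matching size 5 = min(|L|, |R|) = min(5, 6), which is an upper bound, so this matching is maximum.

Maximum matching: {(1,6), (2,8), (3,7), (4,9), (5,10)}
Size: 5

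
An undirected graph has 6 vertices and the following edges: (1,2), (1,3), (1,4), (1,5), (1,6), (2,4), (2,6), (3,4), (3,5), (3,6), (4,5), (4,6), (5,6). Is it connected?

Step 1: Build adjacency list from edges:
  1: 2, 3, 4, 5, 6
  2: 1, 4, 6
  3: 1, 4, 5, 6
  4: 1, 2, 3, 5, 6
  5: 1, 3, 4, 6
  6: 1, 2, 3, 4, 5

Step 2: Run BFS/DFS from vertex 1:
  Visited: {1, 2, 3, 4, 5, 6}
  Reached 6 of 6 vertices

Step 3: All 6 vertices reached from vertex 1, so the graph is connected.
Answer: Yes, the graph is connected.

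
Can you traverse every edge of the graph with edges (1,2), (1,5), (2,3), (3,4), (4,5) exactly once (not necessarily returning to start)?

Step 1: Find the degree of each vertex:
  deg(1) = 2
  deg(2) = 2
  deg(3) = 2
  deg(4) = 2
  deg(5) = 2

Step 2: Count vertices with odd degree:
  All vertices have even degree (0 odd-degree vertices)

Step 3: Apply Euler's theorem:
  - Eulerian circuit exists iff graph is connected and all vertices have even degree
  - Eulerian path exists iff graph is connected and has 0 or 2 odd-degree vertices

Graph is connected with 0 odd-degree vertices.
Both Eulerian circuit and Eulerian path exist.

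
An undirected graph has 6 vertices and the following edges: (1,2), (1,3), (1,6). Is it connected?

Step 1: Build adjacency list from edges:
  1: 2, 3, 6
  2: 1
  3: 1
  4: (none)
  5: (none)
  6: 1

Step 2: Run BFS/DFS from vertex 1:
  Visited: {1, 2, 3, 6}
  Reached 4 of 6 vertices

Step 3: Only 4 of 6 vertices reached. Graph is disconnected.
Connected components: {1, 2, 3, 6}, {4}, {5}
Answer: No, the graph is not connected (3 components).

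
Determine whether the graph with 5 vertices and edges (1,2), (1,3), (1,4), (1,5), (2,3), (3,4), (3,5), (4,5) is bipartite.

Step 1: Attempt 2-coloring using BFS:
  Start at vertex 1, assign color 0
  Color vertex 2 with color 1 (neighbor of 1)
  Color vertex 3 with color 1 (neighbor of 1)
  Color vertex 4 with color 1 (neighbor of 1)
  Color vertex 5 with color 1 (neighbor of 1)

Step 2: Conflict found! Vertices 2 and 3 are adjacent but have the same color.
This means the graph contains an odd cycle.

The graph is NOT bipartite.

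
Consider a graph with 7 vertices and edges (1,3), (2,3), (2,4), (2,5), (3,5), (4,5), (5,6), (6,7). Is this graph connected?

Step 1: Build adjacency list from edges:
  1: 3
  2: 3, 4, 5
  3: 1, 2, 5
  4: 2, 5
  5: 2, 3, 4, 6
  6: 5, 7
  7: 6

Step 2: Run BFS/DFS from vertex 1:
  Visited: {1, 3, 2, 5, 4, 6, 7}
  Reached 7 of 7 vertices

Step 3: All 7 vertices reached from vertex 1, so the graph is connected.
Answer: Yes, the graph is connected.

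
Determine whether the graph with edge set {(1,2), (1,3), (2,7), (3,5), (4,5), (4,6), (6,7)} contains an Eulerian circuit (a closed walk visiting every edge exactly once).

Step 1: Find the degree of each vertex:
  deg(1) = 2
  deg(2) = 2
  deg(3) = 2
  deg(4) = 2
  deg(5) = 2
  deg(6) = 2
  deg(7) = 2

Step 2: Count vertices with odd degree:
  All vertices have even degree (0 odd-degree vertices)

Step 3: Apply Euler's theorem:
  - Eulerian circuit exists iff graph is connected and all vertices have even degree
  - Eulerian path exists iff graph is connected and has 0 or 2 odd-degree vertices

Graph is connected with 0 odd-degree vertices.
Both Eulerian circuit and Eulerian path exist.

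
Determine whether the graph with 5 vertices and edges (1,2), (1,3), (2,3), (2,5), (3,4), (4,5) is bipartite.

Step 1: Attempt 2-coloring using BFS:
  Start at vertex 1, assign color 0
  Color vertex 2 with color 1 (neighbor of 1)
  Color vertex 3 with color 1 (neighbor of 1)

Step 2: Conflict found! Vertices 2 and 3 are adjacent but have the same color.
This means the graph contains an odd cycle.

The graph is NOT bipartite.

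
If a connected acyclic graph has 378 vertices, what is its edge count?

A tree on n vertices always has exactly n - 1 edges.
For n = 378: edges = 378 - 1 = 377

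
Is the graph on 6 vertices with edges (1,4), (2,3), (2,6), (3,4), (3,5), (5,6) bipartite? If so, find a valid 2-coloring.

Step 1: Attempt 2-coloring using BFS:
  Start at vertex 1, assign color 0
  Color vertex 4 with color 1 (neighbor of 1)
  Color vertex 3 with color 0 (neighbor of 4)
  Color vertex 2 with color 1 (neighbor of 3)
  Color vertex 5 with color 1 (neighbor of 3)
  Color vertex 6 with color 0 (neighbor of 2)

Step 2: 2-coloring succeeded. No conflicts found.
  Set A (color 0): {1, 3, 6}
  Set B (color 1): {2, 4, 5}

The graph is bipartite with partition {1, 3, 6}, {2, 4, 5}.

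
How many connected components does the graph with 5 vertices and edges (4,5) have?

Step 1: Build adjacency list from edges:
  1: (none)
  2: (none)
  3: (none)
  4: 5
  5: 4

Step 2: Run BFS/DFS from vertex 1:
  Visited: {1}
  Reached 1 of 5 vertices

Step 3: Only 1 of 5 vertices reached. Graph is disconnected.
Connected components: {1}, {2}, {3}, {4, 5}
Number of connected components: 4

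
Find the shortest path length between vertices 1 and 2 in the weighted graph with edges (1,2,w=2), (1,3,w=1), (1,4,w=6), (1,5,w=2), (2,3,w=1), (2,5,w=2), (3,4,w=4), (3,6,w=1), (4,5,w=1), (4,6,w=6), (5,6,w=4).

Step 1: Build adjacency list with weights:
  1: 2(w=2), 3(w=1), 4(w=6), 5(w=2)
  2: 1(w=2), 3(w=1), 5(w=2)
  3: 1(w=1), 2(w=1), 4(w=4), 6(w=1)
  4: 1(w=6), 3(w=4), 5(w=1), 6(w=6)
  5: 1(w=2), 2(w=2), 4(w=1), 6(w=4)
  6: 3(w=1), 4(w=6), 5(w=4)

Step 2: Apply Dijkstra's algorithm from vertex 1:
  Visit vertex 1 (distance=0)
    Update dist[2] = 2
    Update dist[3] = 1
    Update dist[4] = 6
    Update dist[5] = 2
  Visit vertex 3 (distance=1)
    Update dist[4] = 5
    Update dist[6] = 2
  Visit vertex 2 (distance=2)

Step 3: Shortest path: 1 -> 2
Total weight: 2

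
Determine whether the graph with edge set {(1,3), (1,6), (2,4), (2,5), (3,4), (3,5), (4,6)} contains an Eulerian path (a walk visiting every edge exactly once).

Step 1: Find the degree of each vertex:
  deg(1) = 2
  deg(2) = 2
  deg(3) = 3
  deg(4) = 3
  deg(5) = 2
  deg(6) = 2

Step 2: Count vertices with odd degree:
  Odd-degree vertices: 3, 4 (2 total)

Step 3: Apply Euler's theorem:
  - Eulerian circuit exists iff graph is connected and all vertices have even degree
  - Eulerian path exists iff graph is connected and has 0 or 2 odd-degree vertices

Graph is connected with exactly 2 odd-degree vertices (3, 4).
Eulerian path exists (starting and ending at the odd-degree vertices), but no Eulerian circuit.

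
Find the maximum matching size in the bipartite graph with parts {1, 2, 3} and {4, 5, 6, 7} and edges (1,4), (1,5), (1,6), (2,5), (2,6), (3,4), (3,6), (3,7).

Step 1: List the neighbors of each left vertex:
  1: 4, 5, 6
  2: 5, 6
  3: 4, 6, 7

Step 2: Greedily match left vertices, then look for augmenting paths:
  Match 1 -- 4
  Match 2 -- 5
  Match 3 -- 6
  No augmenting path remains.

Step 3: Verify this is maximum:
  Matching size 3 = min(|L|, |R|) = min(3, 4), which is an upper bound, so this matching is maximum.

Maximum matching: {(1,4), (2,5), (3,6)}
Size: 3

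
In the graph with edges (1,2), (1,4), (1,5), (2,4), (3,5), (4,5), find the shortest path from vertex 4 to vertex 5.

Step 1: Build adjacency list:
  1: 2, 4, 5
  2: 1, 4
  3: 5
  4: 1, 2, 5
  5: 1, 3, 4

Step 2: BFS from vertex 4 to find shortest path to 5:
  vertex 1 reached at distance 1
  vertex 2 reached at distance 1
  vertex 5 reached at distance 1

Step 3: Shortest path: 4 -> 5
Path length: 1 edge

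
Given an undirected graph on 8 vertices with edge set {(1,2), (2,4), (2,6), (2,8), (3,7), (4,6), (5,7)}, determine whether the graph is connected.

Step 1: Build adjacency list from edges:
  1: 2
  2: 1, 4, 6, 8
  3: 7
  4: 2, 6
  5: 7
  6: 2, 4
  7: 3, 5
  8: 2

Step 2: Run BFS/DFS from vertex 1:
  Visited: {1, 2, 4, 6, 8}
  Reached 5 of 8 vertices

Step 3: Only 5 of 8 vertices reached. Graph is disconnected.
Connected components: {1, 2, 4, 6, 8}, {3, 5, 7}
Answer: No, the graph is not connected (2 components).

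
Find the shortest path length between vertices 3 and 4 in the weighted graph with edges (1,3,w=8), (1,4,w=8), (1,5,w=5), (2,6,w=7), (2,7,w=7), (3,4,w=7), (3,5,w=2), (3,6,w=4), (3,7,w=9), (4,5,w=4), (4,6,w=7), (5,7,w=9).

Step 1: Build adjacency list with weights:
  1: 3(w=8), 4(w=8), 5(w=5)
  2: 6(w=7), 7(w=7)
  3: 1(w=8), 4(w=7), 5(w=2), 6(w=4), 7(w=9)
  4: 1(w=8), 3(w=7), 5(w=4), 6(w=7)
  5: 1(w=5), 3(w=2), 4(w=4), 7(w=9)
  6: 2(w=7), 3(w=4), 4(w=7)
  7: 2(w=7), 3(w=9), 5(w=9)

Step 2: Apply Dijkstra's algorithm from vertex 3:
  Visit vertex 3 (distance=0)
    Update dist[1] = 8
    Update dist[4] = 7
    Update dist[5] = 2
    Update dist[6] = 4
    Update dist[7] = 9
  Visit vertex 5 (distance=2)
    Update dist[1] = 7
    Update dist[4] = 6
  Visit vertex 6 (distance=4)
    Update dist[2] = 11
  Visit vertex 4 (distance=6)

Step 3: Shortest path: 3 -> 5 -> 4
Total weight: 2 + 4 = 6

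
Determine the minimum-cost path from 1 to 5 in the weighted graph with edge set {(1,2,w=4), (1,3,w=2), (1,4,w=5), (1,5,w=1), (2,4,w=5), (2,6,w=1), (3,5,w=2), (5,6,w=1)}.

Step 1: Build adjacency list with weights:
  1: 2(w=4), 3(w=2), 4(w=5), 5(w=1)
  2: 1(w=4), 4(w=5), 6(w=1)
  3: 1(w=2), 5(w=2)
  4: 1(w=5), 2(w=5)
  5: 1(w=1), 3(w=2), 6(w=1)
  6: 2(w=1), 5(w=1)

Step 2: Apply Dijkstra's algorithm from vertex 1:
  Visit vertex 1 (distance=0)
    Update dist[2] = 4
    Update dist[3] = 2
    Update dist[4] = 5
    Update dist[5] = 1
  Visit vertex 5 (distance=1)
    Update dist[6] = 2

Step 3: Shortest path: 1 -> 5
Total weight: 1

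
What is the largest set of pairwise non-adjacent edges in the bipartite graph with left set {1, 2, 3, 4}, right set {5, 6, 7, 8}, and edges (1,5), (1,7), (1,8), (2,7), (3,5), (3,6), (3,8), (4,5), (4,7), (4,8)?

Step 1: List the neighbors of each left vertex:
  1: 5, 7, 8
  2: 7
  3: 5, 6, 8
  4: 5, 7, 8

Step 2: Greedily match left vertices, then look for augmenting paths:
  Match 1 -- 5
  Match 2 -- 7
  Match 3 -- 6
  Match 4 -- 8
  No augmenting path remains.

Step 3: Verify this is maximum:
  Matching size 4 = min(|L|, |R|) = min(4, 4), which is an upper bound, so this matching is maximum.

Maximum matching: {(1,5), (2,7), (3,6), (4,8)}
Size: 4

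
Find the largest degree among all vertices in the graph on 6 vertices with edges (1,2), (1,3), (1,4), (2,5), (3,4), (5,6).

Step 1: Count edges incident to each vertex:
  deg(1) = 3 (neighbors: 2, 3, 4)
  deg(2) = 2 (neighbors: 1, 5)
  deg(3) = 2 (neighbors: 1, 4)
  deg(4) = 2 (neighbors: 1, 3)
  deg(5) = 2 (neighbors: 2, 6)
  deg(6) = 1 (neighbors: 5)

Step 2: Find maximum:
  max(3, 2, 2, 2, 2, 1) = 3 (vertex 1)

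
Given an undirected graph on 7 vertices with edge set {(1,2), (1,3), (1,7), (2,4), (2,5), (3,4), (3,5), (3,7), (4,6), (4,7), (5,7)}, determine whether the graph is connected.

Step 1: Build adjacency list from edges:
  1: 2, 3, 7
  2: 1, 4, 5
  3: 1, 4, 5, 7
  4: 2, 3, 6, 7
  5: 2, 3, 7
  6: 4
  7: 1, 3, 4, 5

Step 2: Run BFS/DFS from vertex 1:
  Visited: {1, 2, 3, 7, 4, 5, 6}
  Reached 7 of 7 vertices

Step 3: All 7 vertices reached from vertex 1, so the graph is connected.
Answer: Yes, the graph is connected.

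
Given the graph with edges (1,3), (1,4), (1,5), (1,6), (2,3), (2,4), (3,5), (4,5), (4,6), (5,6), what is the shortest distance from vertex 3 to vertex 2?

Step 1: Build adjacency list:
  1: 3, 4, 5, 6
  2: 3, 4
  3: 1, 2, 5
  4: 1, 2, 5, 6
  5: 1, 3, 4, 6
  6: 1, 4, 5

Step 2: BFS from vertex 3 to find shortest path to 2:
  vertex 1 reached at distance 1
  vertex 2 reached at distance 1

Step 3: Shortest path: 3 -> 2
Path length: 1 edge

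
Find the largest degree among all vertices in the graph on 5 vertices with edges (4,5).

Step 1: Count edges incident to each vertex:
  deg(1) = 0 (neighbors: none)
  deg(2) = 0 (neighbors: none)
  deg(3) = 0 (neighbors: none)
  deg(4) = 1 (neighbors: 5)
  deg(5) = 1 (neighbors: 4)

Step 2: Find maximum:
  max(0, 0, 0, 1, 1) = 1 (vertex 4)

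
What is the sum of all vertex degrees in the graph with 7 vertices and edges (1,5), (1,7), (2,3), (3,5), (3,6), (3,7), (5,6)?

Step 1: Count edges incident to each vertex:
  deg(1) = 2 (neighbors: 5, 7)
  deg(2) = 1 (neighbors: 3)
  deg(3) = 4 (neighbors: 2, 5, 6, 7)
  deg(4) = 0 (neighbors: none)
  deg(5) = 3 (neighbors: 1, 3, 6)
  deg(6) = 2 (neighbors: 3, 5)
  deg(7) = 2 (neighbors: 1, 3)

Step 2: Sum all degrees:
  2 + 1 + 4 + 0 + 3 + 2 + 2 = 14

Verification: sum of degrees = 2 * |E| = 2 * 7 = 14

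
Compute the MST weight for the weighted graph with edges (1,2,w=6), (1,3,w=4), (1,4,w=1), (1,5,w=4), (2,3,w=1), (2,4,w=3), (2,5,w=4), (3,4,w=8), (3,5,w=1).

Apply Kruskal's algorithm (sort edges by weight, add if no cycle):

Sorted edges by weight:
  (1,4) w=1
  (2,3) w=1
  (3,5) w=1
  (2,4) w=3
  (1,5) w=4
  (1,3) w=4
  (2,5) w=4
  (1,2) w=6
  (3,4) w=8

Add edge (1,4) w=1 -- no cycle. Running total: 1
Add edge (2,3) w=1 -- no cycle. Running total: 2
Add edge (3,5) w=1 -- no cycle. Running total: 3
Add edge (2,4) w=3 -- no cycle. Running total: 6

MST edges: (1,4,w=1), (2,3,w=1), (3,5,w=1), (2,4,w=3)
Total MST weight: 1 + 1 + 1 + 3 = 6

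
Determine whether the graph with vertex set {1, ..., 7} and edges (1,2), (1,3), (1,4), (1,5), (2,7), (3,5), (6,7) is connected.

Step 1: Build adjacency list from edges:
  1: 2, 3, 4, 5
  2: 1, 7
  3: 1, 5
  4: 1
  5: 1, 3
  6: 7
  7: 2, 6

Step 2: Run BFS/DFS from vertex 1:
  Visited: {1, 2, 3, 4, 5, 7, 6}
  Reached 7 of 7 vertices

Step 3: All 7 vertices reached from vertex 1, so the graph is connected.
Answer: Yes, the graph is connected.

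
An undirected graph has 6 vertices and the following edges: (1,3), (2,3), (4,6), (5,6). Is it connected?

Step 1: Build adjacency list from edges:
  1: 3
  2: 3
  3: 1, 2
  4: 6
  5: 6
  6: 4, 5

Step 2: Run BFS/DFS from vertex 1:
  Visited: {1, 3, 2}
  Reached 3 of 6 vertices

Step 3: Only 3 of 6 vertices reached. Graph is disconnected.
Connected components: {1, 2, 3}, {4, 5, 6}
Answer: No, the graph is not connected (2 components).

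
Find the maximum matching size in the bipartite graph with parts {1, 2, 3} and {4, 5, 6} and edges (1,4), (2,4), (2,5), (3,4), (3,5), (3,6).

Step 1: List the neighbors of each left vertex:
  1: 4
  2: 4, 5
  3: 4, 5, 6

Step 2: Greedily match left vertices, then look for augmenting paths:
  Match 1 -- 4
  Match 2 -- 5
  Match 3 -- 6
  No augmenting path remains.

Step 3: Verify this is maximum:
  Matching size 3 = min(|L|, |R|) = min(3, 3), which is an upper bound, so this matching is maximum.

Maximum matching: {(1,4), (2,5), (3,6)}
Size: 3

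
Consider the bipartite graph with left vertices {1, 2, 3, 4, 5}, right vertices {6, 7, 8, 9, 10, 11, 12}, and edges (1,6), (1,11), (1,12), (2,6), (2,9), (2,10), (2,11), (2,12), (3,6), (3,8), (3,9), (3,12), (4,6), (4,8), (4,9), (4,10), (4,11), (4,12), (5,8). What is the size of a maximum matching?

Step 1: List the neighbors of each left vertex:
  1: 6, 11, 12
  2: 6, 9, 10, 11, 12
  3: 6, 8, 9, 12
  4: 6, 8, 9, 10, 11, 12
  5: 8

Step 2: Greedily match left vertices, then look for augmenting paths:
  Match 1 -- 6
  Match 2 -- 9
  Match 3 -- 12
  Match 4 -- 10
  Match 5 -- 8
  No augmenting path remains.

Step 3: Verify this is maximum:
  Matching size 5 = min(|L|, |R|) = min(5, 7), which is an upper bound, so this matching is maximum.

Maximum matching: {(1,6), (2,9), (3,12), (4,10), (5,8)}
Size: 5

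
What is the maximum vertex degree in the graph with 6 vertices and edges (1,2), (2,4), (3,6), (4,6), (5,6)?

Step 1: Count edges incident to each vertex:
  deg(1) = 1 (neighbors: 2)
  deg(2) = 2 (neighbors: 1, 4)
  deg(3) = 1 (neighbors: 6)
  deg(4) = 2 (neighbors: 2, 6)
  deg(5) = 1 (neighbors: 6)
  deg(6) = 3 (neighbors: 3, 4, 5)

Step 2: Find maximum:
  max(1, 2, 1, 2, 1, 3) = 3 (vertex 6)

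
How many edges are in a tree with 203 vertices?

A tree on n vertices always has exactly n - 1 edges.
For n = 203: edges = 203 - 1 = 202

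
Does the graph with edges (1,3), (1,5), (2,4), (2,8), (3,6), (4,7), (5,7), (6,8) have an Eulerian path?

Step 1: Find the degree of each vertex:
  deg(1) = 2
  deg(2) = 2
  deg(3) = 2
  deg(4) = 2
  deg(5) = 2
  deg(6) = 2
  deg(7) = 2
  deg(8) = 2

Step 2: Count vertices with odd degree:
  All vertices have even degree (0 odd-degree vertices)

Step 3: Apply Euler's theorem:
  - Eulerian circuit exists iff graph is connected and all vertices have even degree
  - Eulerian path exists iff graph is connected and has 0 or 2 odd-degree vertices

Graph is connected with 0 odd-degree vertices.
Both Eulerian circuit and Eulerian path exist.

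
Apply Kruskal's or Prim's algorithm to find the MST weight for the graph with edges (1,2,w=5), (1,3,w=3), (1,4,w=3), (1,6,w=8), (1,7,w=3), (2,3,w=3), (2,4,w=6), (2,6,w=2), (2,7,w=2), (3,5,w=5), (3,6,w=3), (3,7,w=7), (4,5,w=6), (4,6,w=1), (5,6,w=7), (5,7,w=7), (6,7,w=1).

Apply Kruskal's algorithm (sort edges by weight, add if no cycle):

Sorted edges by weight:
  (4,6) w=1
  (6,7) w=1
  (2,7) w=2
  (2,6) w=2
  (1,7) w=3
  (1,3) w=3
  (1,4) w=3
  (2,3) w=3
  (3,6) w=3
  (1,2) w=5
  (3,5) w=5
  (2,4) w=6
  (4,5) w=6
  (3,7) w=7
  (5,7) w=7
  (5,6) w=7
  (1,6) w=8

Add edge (4,6) w=1 -- no cycle. Running total: 1
Add edge (6,7) w=1 -- no cycle. Running total: 2
Add edge (2,7) w=2 -- no cycle. Running total: 4
Skip edge (2,6) w=2 -- would create cycle
Add edge (1,7) w=3 -- no cycle. Running total: 7
Add edge (1,3) w=3 -- no cycle. Running total: 10
Skip edge (1,4) w=3 -- would create cycle
Skip edge (2,3) w=3 -- would create cycle
Skip edge (3,6) w=3 -- would create cycle
Skip edge (1,2) w=5 -- would create cycle
Add edge (3,5) w=5 -- no cycle. Running total: 15

MST edges: (4,6,w=1), (6,7,w=1), (2,7,w=2), (1,7,w=3), (1,3,w=3), (3,5,w=5)
Total MST weight: 1 + 1 + 2 + 3 + 3 + 5 = 15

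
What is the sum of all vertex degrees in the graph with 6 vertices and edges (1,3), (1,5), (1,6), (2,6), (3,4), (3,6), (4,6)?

Step 1: Count edges incident to each vertex:
  deg(1) = 3 (neighbors: 3, 5, 6)
  deg(2) = 1 (neighbors: 6)
  deg(3) = 3 (neighbors: 1, 4, 6)
  deg(4) = 2 (neighbors: 3, 6)
  deg(5) = 1 (neighbors: 1)
  deg(6) = 4 (neighbors: 1, 2, 3, 4)

Step 2: Sum all degrees:
  3 + 1 + 3 + 2 + 1 + 4 = 14

Verification: sum of degrees = 2 * |E| = 2 * 7 = 14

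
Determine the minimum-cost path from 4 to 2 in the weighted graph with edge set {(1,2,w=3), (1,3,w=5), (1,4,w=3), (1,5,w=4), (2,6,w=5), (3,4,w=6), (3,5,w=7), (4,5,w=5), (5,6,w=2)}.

Step 1: Build adjacency list with weights:
  1: 2(w=3), 3(w=5), 4(w=3), 5(w=4)
  2: 1(w=3), 6(w=5)
  3: 1(w=5), 4(w=6), 5(w=7)
  4: 1(w=3), 3(w=6), 5(w=5)
  5: 1(w=4), 3(w=7), 4(w=5), 6(w=2)
  6: 2(w=5), 5(w=2)

Step 2: Apply Dijkstra's algorithm from vertex 4:
  Visit vertex 4 (distance=0)
    Update dist[1] = 3
    Update dist[3] = 6
    Update dist[5] = 5
  Visit vertex 1 (distance=3)
    Update dist[2] = 6
  Visit vertex 5 (distance=5)
    Update dist[6] = 7
  Visit vertex 2 (distance=6)

Step 3: Shortest path: 4 -> 1 -> 2
Total weight: 3 + 3 = 6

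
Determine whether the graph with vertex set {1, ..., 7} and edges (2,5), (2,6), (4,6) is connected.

Step 1: Build adjacency list from edges:
  1: (none)
  2: 5, 6
  3: (none)
  4: 6
  5: 2
  6: 2, 4
  7: (none)

Step 2: Run BFS/DFS from vertex 1:
  Visited: {1}
  Reached 1 of 7 vertices

Step 3: Only 1 of 7 vertices reached. Graph is disconnected.
Connected components: {1}, {2, 4, 5, 6}, {3}, {7}
Answer: No, the graph is not connected (4 components).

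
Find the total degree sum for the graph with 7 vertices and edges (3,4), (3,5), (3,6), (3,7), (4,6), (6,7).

Step 1: Count edges incident to each vertex:
  deg(1) = 0 (neighbors: none)
  deg(2) = 0 (neighbors: none)
  deg(3) = 4 (neighbors: 4, 5, 6, 7)
  deg(4) = 2 (neighbors: 3, 6)
  deg(5) = 1 (neighbors: 3)
  deg(6) = 3 (neighbors: 3, 4, 7)
  deg(7) = 2 (neighbors: 3, 6)

Step 2: Sum all degrees:
  0 + 0 + 4 + 2 + 1 + 3 + 2 = 12

Verification: sum of degrees = 2 * |E| = 2 * 6 = 12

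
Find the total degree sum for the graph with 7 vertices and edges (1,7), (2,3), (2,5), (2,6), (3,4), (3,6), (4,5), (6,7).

Step 1: Count edges incident to each vertex:
  deg(1) = 1 (neighbors: 7)
  deg(2) = 3 (neighbors: 3, 5, 6)
  deg(3) = 3 (neighbors: 2, 4, 6)
  deg(4) = 2 (neighbors: 3, 5)
  deg(5) = 2 (neighbors: 2, 4)
  deg(6) = 3 (neighbors: 2, 3, 7)
  deg(7) = 2 (neighbors: 1, 6)

Step 2: Sum all degrees:
  1 + 3 + 3 + 2 + 2 + 3 + 2 = 16

Verification: sum of degrees = 2 * |E| = 2 * 8 = 16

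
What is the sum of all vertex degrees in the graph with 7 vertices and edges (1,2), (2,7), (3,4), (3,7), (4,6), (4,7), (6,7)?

Step 1: Count edges incident to each vertex:
  deg(1) = 1 (neighbors: 2)
  deg(2) = 2 (neighbors: 1, 7)
  deg(3) = 2 (neighbors: 4, 7)
  deg(4) = 3 (neighbors: 3, 6, 7)
  deg(5) = 0 (neighbors: none)
  deg(6) = 2 (neighbors: 4, 7)
  deg(7) = 4 (neighbors: 2, 3, 4, 6)

Step 2: Sum all degrees:
  1 + 2 + 2 + 3 + 0 + 2 + 4 = 14

Verification: sum of degrees = 2 * |E| = 2 * 7 = 14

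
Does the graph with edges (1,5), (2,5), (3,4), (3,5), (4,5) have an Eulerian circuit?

Step 1: Find the degree of each vertex:
  deg(1) = 1
  deg(2) = 1
  deg(3) = 2
  deg(4) = 2
  deg(5) = 4

Step 2: Count vertices with odd degree:
  Odd-degree vertices: 1, 2 (2 total)

Step 3: Apply Euler's theorem:
  - Eulerian circuit exists iff graph is connected and all vertices have even degree
  - Eulerian path exists iff graph is connected and has 0 or 2 odd-degree vertices

Graph is connected with exactly 2 odd-degree vertices (1, 2).
Eulerian path exists (starting and ending at the odd-degree vertices), but no Eulerian circuit.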